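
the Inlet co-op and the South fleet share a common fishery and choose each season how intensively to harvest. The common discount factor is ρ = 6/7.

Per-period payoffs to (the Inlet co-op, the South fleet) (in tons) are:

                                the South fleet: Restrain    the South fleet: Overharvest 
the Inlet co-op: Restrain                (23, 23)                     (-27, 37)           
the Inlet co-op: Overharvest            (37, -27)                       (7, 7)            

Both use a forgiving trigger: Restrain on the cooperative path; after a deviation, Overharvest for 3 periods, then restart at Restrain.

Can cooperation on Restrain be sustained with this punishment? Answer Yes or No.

A one-shot deviation gives 37 now, then 7 for 3 periods, then back to 23.
Gain from deviating: (37−23) today; loss: (23−7) in each of the next 3 periods.
No-deviation condition: (23−7)(ρ+…+ρ^3) ≥ 37−23, i.e. ρ+…+ρ^3 ≥ 7/8.
At ρ = 6/7: ρ+…+ρ^3 = 2.2216 ≥ 0.8750.
So cooperation is sustainable.

Yes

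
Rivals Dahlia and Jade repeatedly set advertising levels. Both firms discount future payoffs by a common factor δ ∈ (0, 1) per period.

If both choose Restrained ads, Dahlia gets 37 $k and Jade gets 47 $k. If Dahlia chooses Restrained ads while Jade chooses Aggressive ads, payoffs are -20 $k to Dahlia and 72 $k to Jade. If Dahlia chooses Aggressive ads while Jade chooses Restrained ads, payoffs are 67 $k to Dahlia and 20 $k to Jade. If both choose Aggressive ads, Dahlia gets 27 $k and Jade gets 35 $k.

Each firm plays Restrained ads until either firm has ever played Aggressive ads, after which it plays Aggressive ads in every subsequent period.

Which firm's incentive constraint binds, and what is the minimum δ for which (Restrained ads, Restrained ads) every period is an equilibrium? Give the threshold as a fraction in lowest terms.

For Dahlia: deviation gain 67−37 = 30, per-period punishment loss 37−27 = 10. IC gives δ ≥ 30/40 = 3/4.
For Jade: gain 25, loss 12 per period, so δ ≥ 25/37.
The tighter constraint is Dahlia's, so cooperation needs δ ≥ 3/4.

Dahlia; δ ≥ 3/4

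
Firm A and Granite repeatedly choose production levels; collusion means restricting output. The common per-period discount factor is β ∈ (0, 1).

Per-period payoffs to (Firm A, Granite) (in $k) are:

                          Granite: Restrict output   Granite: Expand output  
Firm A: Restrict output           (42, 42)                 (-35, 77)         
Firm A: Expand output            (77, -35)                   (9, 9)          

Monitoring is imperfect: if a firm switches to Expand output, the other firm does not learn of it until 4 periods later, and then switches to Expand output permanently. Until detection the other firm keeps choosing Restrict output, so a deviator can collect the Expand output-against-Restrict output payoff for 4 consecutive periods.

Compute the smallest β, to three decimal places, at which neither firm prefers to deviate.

A deviator earns 77 for 4 periods, then 9 forever; cooperating earns 42 forever. Multiplying the IC by (1−β):
42 ≥ 77(1−β^4) + 9β^4, so 68·β^4 ≥ 35 and β^4 ≥ 35/68.
β ≥ (35/68)^(1/4) ≈ 0.847.

0.847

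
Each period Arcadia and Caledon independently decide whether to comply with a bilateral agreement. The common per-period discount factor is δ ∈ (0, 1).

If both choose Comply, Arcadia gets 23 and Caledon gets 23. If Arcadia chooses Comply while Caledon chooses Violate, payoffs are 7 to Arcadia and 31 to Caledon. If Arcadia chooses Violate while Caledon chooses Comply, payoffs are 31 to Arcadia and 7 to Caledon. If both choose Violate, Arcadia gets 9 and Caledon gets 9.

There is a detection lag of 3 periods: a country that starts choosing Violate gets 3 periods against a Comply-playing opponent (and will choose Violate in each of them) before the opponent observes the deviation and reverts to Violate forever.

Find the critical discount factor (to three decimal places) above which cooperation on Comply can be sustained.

0.714

Deviating for the 3 undetected periods gains 31−23 = 8 per period over cooperation, then loses 23−9 = 14 per period forever once punishment starts.
Gain: 8(1 + δ + … + δ^2); loss: 14·δ^3/(1−δ).
No profitable deviation ⇔ 8(1−δ^3) ≤ 14·δ^3, i.e. δ^3 ≥ 8/(8+14) = 4/11.
Hence δ ≥ (4/11)^(1/3) ≈ 0.714.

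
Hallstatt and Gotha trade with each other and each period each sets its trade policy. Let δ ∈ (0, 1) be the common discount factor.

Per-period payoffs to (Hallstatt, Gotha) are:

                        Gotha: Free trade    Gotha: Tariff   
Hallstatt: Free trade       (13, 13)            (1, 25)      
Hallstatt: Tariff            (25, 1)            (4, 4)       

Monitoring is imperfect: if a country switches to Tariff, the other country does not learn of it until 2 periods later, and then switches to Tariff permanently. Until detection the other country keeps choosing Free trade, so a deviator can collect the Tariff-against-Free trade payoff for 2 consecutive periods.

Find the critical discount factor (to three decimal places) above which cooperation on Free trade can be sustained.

0.756

Deviating for the 2 undetected periods gains 25−13 = 12 per period over cooperation, then loses 13−4 = 9 per period forever once punishment starts.
Gain: 12(1 + δ + … + δ^1); loss: 9·δ^2/(1−δ).
No profitable deviation ⇔ 12(1−δ^2) ≤ 9·δ^2, i.e. δ^2 ≥ 12/(12+9) = 4/7.
Hence δ ≥ (4/7)^(1/2) ≈ 0.756.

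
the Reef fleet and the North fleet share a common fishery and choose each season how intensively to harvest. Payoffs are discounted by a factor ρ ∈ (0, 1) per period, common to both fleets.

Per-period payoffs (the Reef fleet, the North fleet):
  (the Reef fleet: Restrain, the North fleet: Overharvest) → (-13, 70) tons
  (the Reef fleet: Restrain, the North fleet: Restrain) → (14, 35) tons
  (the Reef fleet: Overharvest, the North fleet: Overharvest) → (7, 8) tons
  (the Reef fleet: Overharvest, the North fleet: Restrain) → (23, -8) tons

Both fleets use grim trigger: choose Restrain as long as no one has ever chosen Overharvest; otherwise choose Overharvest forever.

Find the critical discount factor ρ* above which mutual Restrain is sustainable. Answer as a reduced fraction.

35/62

the Reef fleet: cooperation gives 14 each period; deviation gives 23 once then 7 forever.
  14/(1−ρ) ≥ 23 + 7ρ/(1−ρ) ⇒ ρ ≥ 9/16.
the North fleet: cooperation gives 35 each period; deviation gives 70 once then 8 forever.
  ρ ≥ 35/62.
Both must hold, so the binding constraint is the North fleet's: ρ ≥ 35/62.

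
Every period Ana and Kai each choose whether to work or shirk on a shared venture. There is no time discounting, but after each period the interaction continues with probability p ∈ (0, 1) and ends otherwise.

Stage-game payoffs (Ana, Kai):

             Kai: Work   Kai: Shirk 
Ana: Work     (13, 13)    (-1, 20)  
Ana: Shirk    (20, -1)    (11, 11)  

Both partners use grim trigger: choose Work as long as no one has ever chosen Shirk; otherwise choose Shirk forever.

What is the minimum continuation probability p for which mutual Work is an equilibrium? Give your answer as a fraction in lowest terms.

Expected cooperation value is 13 + p·13 + p²·13 + … = 13/(1−p); deviation gives 20 + p·11/(1−p).
13 ≥ 20(1−p) + 11p ⇒ 9p ≥ 7 ⇒ p ≥ 7/9.

7/9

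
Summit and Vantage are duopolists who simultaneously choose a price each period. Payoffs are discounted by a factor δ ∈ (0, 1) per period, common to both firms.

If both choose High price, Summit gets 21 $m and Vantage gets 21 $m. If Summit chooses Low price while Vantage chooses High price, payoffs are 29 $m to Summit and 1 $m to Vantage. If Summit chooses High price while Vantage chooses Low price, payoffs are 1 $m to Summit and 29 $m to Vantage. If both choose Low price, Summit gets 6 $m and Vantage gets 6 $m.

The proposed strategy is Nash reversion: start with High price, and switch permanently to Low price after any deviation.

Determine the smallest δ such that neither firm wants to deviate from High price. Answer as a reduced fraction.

One-period gain from deviating is 29 − 21 = 8. The loss is 21 − 6 = 15 in every subsequent period, with present value 15·δ/(1−δ).
Deviation is unprofitable when 15·δ/(1−δ) ≥ 8, i.e. δ/(1−δ) ≥ 8/15.
Equivalently δ ≥ 8/(8+15) = 8/23.

8/23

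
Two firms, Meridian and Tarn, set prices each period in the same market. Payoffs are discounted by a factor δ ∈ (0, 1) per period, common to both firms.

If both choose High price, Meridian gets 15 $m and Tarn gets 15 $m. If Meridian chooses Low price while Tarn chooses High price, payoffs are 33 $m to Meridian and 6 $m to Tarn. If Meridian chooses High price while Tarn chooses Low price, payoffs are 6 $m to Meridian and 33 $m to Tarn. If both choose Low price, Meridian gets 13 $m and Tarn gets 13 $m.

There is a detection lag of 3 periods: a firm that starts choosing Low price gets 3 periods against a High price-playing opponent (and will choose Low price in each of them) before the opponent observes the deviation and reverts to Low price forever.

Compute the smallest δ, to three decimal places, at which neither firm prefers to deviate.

Deviating for the 3 undetected periods gains 33−15 = 18 per period over cooperation, then loses 15−13 = 2 per period forever once punishment starts.
Gain: 18(1 + δ + … + δ^2); loss: 2·δ^3/(1−δ).
No profitable deviation ⇔ 18(1−δ^3) ≤ 2·δ^3, i.e. δ^3 ≥ 18/(18+2) = 9/10.
Hence δ ≥ (9/10)^(1/3) ≈ 0.965.

0.965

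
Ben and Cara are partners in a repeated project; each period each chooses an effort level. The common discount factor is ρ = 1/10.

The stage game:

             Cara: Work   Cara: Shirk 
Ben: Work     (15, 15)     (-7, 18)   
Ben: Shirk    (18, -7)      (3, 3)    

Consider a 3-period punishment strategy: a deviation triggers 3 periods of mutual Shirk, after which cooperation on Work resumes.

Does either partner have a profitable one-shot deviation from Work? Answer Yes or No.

IC: ρ+…+ρ^3 ≥ (18−15)/(15−3) = 1/4.
At ρ = 1/10: partial sum = 0.1110 < 0.2500. Cooperation not sustainable.

Yes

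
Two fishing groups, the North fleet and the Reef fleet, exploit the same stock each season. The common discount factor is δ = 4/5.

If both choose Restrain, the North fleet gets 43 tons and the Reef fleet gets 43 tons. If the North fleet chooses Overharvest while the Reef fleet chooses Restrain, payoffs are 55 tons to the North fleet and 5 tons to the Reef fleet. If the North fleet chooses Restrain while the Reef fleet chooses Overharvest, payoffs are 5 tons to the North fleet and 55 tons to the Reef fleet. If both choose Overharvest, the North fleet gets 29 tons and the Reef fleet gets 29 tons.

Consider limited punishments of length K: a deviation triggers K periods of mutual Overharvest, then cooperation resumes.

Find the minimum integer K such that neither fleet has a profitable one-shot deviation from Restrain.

2

No profitable deviation requires (43−29)(δ+…+δ^K) ≥ 55−43, i.e. δ+…+δ^K ≥ 6/7 ≈ 0.8571.
With δ = 4/5, the partial sums are K=1: 0.8000, K=2: 1.4400.
K = 2 is the first length at which the sum reaches 0.8571.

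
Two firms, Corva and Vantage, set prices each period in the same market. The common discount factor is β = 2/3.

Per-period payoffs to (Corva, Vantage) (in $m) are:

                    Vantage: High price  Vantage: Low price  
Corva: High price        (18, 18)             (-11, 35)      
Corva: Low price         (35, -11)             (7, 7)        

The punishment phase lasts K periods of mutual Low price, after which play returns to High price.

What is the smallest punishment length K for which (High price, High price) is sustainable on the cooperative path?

4

IC: β(1−β^K)/(1−β) ≥ (35−18)/(18−7) = 17/11.
With β = 2/3: need 1 − β^K ≥ 17/11·(1−2/3)/(2/3), i.e. β^K ≤ 0.2273.
Since (2/3)^3 = 0.2963 and (2/3)^4 = 0.1975, the smallest such K is 4.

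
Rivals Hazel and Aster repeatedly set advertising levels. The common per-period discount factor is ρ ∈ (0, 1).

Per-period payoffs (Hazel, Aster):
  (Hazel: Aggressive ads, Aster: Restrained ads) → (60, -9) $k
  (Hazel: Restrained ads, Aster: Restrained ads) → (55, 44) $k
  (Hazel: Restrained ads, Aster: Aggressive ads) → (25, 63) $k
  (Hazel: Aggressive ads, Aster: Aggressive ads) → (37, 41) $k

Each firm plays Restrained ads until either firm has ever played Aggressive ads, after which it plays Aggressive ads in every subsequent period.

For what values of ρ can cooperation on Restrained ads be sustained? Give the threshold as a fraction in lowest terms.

For Hazel: deviation gain 60−55 = 5, per-period punishment loss 55−37 = 18. IC gives ρ ≥ 5/23.
For Aster: gain 19, loss 3 per period, so ρ ≥ 19/22.
The tighter constraint is Aster's, so cooperation needs ρ ≥ 19/22.

19/22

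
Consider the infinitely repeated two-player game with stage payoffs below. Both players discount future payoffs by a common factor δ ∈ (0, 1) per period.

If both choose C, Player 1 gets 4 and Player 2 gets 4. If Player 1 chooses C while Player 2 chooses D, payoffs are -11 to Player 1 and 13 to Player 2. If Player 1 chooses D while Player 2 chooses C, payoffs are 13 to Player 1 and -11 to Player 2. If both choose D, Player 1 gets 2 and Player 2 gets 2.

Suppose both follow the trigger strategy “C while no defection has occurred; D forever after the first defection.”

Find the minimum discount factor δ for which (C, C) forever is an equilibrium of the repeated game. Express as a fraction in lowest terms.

4/(1−δ) ≥ 13 + 2δ/(1−δ)
4 ≥ 13 − 11δ
δ ≥ 9/11.

9/11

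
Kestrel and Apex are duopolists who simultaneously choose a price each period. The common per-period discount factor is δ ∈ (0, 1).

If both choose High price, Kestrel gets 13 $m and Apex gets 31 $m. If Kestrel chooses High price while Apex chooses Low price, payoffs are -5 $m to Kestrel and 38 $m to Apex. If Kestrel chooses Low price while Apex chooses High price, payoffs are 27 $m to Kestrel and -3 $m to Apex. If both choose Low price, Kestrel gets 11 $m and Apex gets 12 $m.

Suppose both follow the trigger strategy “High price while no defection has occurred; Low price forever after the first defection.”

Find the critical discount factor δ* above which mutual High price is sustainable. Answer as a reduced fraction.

Kestrel: cooperation gives 13 each period; deviation gives 27 once then 11 forever.
  13/(1−δ) ≥ 27 + 11δ/(1−δ) ⇒ δ ≥ 14/16 = 7/8.
Apex: cooperation gives 31 each period; deviation gives 38 once then 12 forever.
  δ ≥ 7/26.
Both must hold, so the binding constraint is Kestrel's: δ ≥ 7/8.

7/8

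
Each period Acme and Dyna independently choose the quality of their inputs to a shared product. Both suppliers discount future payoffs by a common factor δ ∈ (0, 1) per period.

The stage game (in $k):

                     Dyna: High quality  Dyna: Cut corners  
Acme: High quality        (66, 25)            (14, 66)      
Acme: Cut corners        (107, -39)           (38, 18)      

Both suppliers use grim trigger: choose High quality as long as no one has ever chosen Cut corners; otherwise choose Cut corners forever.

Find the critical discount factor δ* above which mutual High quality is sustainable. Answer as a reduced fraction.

41/48

For Acme: deviation gain 107−66 = 41, per-period punishment loss 66−38 = 28. IC gives δ ≥ 41/69.
For Dyna: gain 41, loss 7 per period, so δ ≥ 41/48.
The tighter constraint is Dyna's, so cooperation needs δ ≥ 41/48.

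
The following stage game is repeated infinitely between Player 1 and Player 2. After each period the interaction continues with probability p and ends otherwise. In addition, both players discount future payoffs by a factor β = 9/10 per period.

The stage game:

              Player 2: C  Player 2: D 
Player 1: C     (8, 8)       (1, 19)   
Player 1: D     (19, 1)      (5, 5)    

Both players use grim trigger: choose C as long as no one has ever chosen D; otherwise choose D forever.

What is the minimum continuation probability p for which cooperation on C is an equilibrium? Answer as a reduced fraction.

With continuation probability p and discount β, the effective per-period discount factor is βp.
Grim-trigger IC: βp ≥ (19−8)/(19−5) = 11/14.
So p ≥ (11/14)/(9/10) = 55/63.

55/63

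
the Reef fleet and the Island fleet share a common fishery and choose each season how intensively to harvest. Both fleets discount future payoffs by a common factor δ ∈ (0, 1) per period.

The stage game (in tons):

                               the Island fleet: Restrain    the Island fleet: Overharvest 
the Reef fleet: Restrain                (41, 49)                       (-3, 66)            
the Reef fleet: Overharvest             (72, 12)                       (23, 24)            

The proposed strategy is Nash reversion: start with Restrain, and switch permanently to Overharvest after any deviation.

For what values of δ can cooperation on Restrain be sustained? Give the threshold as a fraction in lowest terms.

31/49

For the Reef fleet: deviation gain 72−41 = 31, per-period punishment loss 41−23 = 18. IC gives δ ≥ 31/49.
For the Island fleet: gain 17, loss 25 per period, so δ ≥ 17/42.
The tighter constraint is the Reef fleet's, so cooperation needs δ ≥ 31/49.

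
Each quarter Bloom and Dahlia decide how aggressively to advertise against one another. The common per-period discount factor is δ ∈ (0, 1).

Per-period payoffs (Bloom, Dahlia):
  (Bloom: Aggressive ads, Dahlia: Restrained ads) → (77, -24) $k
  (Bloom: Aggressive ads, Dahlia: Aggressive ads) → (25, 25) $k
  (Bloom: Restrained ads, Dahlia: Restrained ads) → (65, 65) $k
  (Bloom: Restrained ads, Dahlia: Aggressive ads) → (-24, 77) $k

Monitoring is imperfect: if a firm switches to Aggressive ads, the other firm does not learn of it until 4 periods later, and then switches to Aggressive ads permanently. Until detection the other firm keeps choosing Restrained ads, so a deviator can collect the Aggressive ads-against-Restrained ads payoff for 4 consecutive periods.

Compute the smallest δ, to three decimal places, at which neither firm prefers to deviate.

The best deviation is to choose Aggressive ads for all 4 undetected periods, earning 77 each, then 25 forever once detected.
Deviation value: 77(1−δ^4)/(1−δ) + 25δ^4/(1−δ); cooperation value: 65/(1−δ).
IC: 65 ≥ 77(1−δ^4) + 25δ^4 = 77 − 52δ^4.
So δ^4 ≥ 12/52 = 3/13, giving δ ≥ (3/13)^(1/4) ≈ 0.693.

0.693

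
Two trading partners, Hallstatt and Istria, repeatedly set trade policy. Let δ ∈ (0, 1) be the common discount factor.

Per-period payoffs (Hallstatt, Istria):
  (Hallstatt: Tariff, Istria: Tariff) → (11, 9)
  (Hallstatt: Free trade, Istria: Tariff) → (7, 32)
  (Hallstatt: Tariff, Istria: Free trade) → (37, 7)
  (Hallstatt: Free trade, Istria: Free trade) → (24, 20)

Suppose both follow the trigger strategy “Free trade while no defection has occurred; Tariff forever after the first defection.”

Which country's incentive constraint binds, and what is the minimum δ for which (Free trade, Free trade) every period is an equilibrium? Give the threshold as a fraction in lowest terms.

Istria; δ ≥ 12/23

Hallstatt's threshold: (37−24)/(37−11) = 1/2.
Istria's threshold: (32−20)/(32−9) = 12/23.
1/2 < 12/23, so Istria binds and δ* = 12/23.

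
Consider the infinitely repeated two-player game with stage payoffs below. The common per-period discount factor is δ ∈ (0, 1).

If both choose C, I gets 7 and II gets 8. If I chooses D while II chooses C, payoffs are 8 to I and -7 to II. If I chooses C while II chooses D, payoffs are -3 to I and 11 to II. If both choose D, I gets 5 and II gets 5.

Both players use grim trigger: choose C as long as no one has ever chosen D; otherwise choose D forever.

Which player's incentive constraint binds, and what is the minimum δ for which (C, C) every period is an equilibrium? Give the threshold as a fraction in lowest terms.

II; δ ≥ 1/2

I: cooperation gives 7 each period; deviation gives 8 once then 5 forever.
  7/(1−δ) ≥ 8 + 5δ/(1−δ) ⇒ δ ≥ 1/3.
II: cooperation gives 8 each period; deviation gives 11 once then 5 forever.
  δ ≥ 3/6 = 1/2.
Both must hold, so the binding constraint is II's: δ ≥ 1/2.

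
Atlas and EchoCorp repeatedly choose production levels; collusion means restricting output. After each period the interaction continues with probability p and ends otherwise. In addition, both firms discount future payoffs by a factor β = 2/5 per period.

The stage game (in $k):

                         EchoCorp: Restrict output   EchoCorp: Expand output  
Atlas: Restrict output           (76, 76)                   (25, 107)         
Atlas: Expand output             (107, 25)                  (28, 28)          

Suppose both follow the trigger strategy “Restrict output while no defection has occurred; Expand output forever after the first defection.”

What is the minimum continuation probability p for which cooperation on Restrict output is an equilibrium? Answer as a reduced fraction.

155/158

Expected continuation weight on next period's payoff is β·p = 2/5·p, which plays the role of the discount factor.
Cooperation requires 2/5·p ≥ (107−76)/(107−28) = 31/79, hence p ≥ 155/158.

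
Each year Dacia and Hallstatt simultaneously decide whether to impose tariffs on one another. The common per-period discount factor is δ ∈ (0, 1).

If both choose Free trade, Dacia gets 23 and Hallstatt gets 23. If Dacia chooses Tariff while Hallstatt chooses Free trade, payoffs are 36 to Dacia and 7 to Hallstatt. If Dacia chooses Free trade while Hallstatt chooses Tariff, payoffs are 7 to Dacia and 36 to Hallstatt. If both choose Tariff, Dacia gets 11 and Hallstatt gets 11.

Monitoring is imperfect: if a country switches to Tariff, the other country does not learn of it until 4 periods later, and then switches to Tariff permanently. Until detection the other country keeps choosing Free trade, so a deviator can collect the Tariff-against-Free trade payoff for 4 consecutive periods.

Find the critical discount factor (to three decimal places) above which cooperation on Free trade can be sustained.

The best deviation is to choose Tariff for all 4 undetected periods, earning 36 each, then 11 forever once detected.
Deviation value: 36(1−δ^4)/(1−δ) + 11δ^4/(1−δ); cooperation value: 23/(1−δ).
IC: 23 ≥ 36(1−δ^4) + 11δ^4 = 36 − 25δ^4.
So δ^4 ≥ 13/25, giving δ ≥ (13/25)^(1/4) ≈ 0.849.

0.849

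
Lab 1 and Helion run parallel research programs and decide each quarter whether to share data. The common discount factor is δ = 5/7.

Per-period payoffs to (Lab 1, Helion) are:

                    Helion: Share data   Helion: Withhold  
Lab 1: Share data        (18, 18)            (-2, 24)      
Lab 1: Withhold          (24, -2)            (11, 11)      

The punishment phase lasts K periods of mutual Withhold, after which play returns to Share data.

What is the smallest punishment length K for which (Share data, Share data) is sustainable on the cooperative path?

2

IC: δ(1−δ^K)/(1−δ) ≥ (24−18)/(18−11) = 6/7.
With δ = 5/7: need 1 − δ^K ≥ 6/7·(1−5/7)/(5/7), i.e. δ^K ≤ 0.6571.
Since (5/7)^1 = 0.7143 and (5/7)^2 = 0.5102, the smallest such K is 2.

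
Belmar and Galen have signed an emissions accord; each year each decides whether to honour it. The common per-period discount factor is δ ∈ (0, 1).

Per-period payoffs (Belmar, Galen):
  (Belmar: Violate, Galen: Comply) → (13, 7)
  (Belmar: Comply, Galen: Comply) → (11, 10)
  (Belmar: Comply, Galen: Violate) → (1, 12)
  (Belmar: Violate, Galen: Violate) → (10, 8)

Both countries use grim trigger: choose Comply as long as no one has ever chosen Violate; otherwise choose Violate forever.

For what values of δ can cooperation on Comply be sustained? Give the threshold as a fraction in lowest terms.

Belmar's threshold: (13−11)/(13−10) = 2/3.
Galen's threshold: (12−10)/(12−8) = 1/2.
2/3 > 1/2, so Belmar binds and δ* = 2/3.

2/3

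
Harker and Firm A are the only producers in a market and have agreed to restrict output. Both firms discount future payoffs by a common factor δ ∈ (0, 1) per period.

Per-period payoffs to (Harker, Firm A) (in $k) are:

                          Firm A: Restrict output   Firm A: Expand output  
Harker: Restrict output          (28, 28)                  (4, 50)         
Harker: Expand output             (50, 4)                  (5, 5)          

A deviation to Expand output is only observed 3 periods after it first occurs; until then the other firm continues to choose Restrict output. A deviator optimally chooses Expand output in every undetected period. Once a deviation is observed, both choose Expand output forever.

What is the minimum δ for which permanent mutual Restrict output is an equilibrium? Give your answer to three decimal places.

A deviator earns 50 for 3 periods, then 5 forever; cooperating earns 28 forever. Multiplying the IC by (1−δ):
28 ≥ 50(1−δ^3) + 5δ^3, so 45·δ^3 ≥ 22 and δ^3 ≥ 22/45.
δ ≥ (22/45)^(1/3) ≈ 0.788.

0.788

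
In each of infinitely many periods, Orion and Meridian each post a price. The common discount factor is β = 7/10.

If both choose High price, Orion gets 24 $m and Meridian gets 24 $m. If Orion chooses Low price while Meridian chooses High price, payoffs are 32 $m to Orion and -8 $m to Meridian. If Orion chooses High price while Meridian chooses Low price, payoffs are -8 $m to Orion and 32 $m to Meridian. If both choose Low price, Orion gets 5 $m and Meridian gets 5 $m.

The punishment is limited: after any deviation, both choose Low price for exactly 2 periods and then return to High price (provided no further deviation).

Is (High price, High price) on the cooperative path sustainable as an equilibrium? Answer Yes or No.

Yes

Comparing payoff streams over the 3 periods until play realigns: cooperate → 24(1+β+…+β^2); deviate → 32 + 5(β+…+β^2).
Cooperation is sustained iff (24−5)(β+…+β^2) ≥ 32−24.
β+…+β^2 = 7/10·(1−(7/10)^2)/(1−7/10) = 1.1900, and (32−24)/(24−5) = 0.4211.
1.1900 ≥ 0.4211, so cooperation is sustainable.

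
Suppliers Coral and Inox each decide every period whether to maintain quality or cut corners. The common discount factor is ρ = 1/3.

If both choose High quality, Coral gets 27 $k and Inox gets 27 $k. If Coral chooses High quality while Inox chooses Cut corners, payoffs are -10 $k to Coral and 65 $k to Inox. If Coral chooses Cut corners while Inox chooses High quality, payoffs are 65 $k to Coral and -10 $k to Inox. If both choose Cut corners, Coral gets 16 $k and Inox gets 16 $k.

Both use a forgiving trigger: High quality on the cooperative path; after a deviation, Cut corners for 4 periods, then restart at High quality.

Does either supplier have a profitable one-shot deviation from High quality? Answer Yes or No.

A one-shot deviation gives 65 now, then 16 for 4 periods, then back to 27.
Gain from deviating: (65−27) today; loss: (27−16) in each of the next 4 periods.
No-deviation condition: (27−16)(ρ+…+ρ^4) ≥ 65−27, i.e. ρ+…+ρ^4 ≥ 38/11.
At ρ = 1/3: ρ+…+ρ^4 = 0.4938 < 3.4545.
So cooperation is not sustainable.

Yes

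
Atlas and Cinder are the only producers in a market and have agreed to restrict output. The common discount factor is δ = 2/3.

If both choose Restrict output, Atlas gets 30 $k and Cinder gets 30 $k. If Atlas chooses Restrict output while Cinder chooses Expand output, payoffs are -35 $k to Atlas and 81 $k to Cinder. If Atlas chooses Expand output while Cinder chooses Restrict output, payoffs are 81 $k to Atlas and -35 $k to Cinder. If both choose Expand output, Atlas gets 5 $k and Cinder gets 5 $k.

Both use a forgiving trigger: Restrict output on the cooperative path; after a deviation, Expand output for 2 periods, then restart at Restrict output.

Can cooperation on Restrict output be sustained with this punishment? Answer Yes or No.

No

IC: δ+…+δ^2 ≥ (81−30)/(30−5) = 51/25.
At δ = 2/3: partial sum = 1.1111 < 2.0400. Cooperation not sustainable.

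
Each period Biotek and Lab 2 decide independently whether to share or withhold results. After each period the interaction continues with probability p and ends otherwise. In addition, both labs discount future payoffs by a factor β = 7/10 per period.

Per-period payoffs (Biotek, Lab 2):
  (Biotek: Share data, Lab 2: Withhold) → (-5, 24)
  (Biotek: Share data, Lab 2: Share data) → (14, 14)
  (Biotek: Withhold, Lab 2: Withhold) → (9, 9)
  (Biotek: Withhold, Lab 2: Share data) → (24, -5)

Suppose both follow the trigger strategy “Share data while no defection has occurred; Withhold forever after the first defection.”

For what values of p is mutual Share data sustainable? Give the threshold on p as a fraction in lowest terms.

Expected continuation weight on next period's payoff is β·p = 7/10·p, which plays the role of the discount factor.
Cooperation requires 7/10·p ≥ (24−14)/(24−9) = 2/3, hence p ≥ 20/21.

20/21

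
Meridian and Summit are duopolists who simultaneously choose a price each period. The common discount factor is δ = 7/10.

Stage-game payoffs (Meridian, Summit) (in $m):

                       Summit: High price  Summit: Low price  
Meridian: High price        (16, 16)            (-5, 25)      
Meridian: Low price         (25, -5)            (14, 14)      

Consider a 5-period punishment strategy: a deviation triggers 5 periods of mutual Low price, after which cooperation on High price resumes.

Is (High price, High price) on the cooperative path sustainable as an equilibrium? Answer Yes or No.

A one-shot deviation gives 25 now, then 14 for 5 periods, then back to 16.
Gain from deviating: (25−16) today; loss: (16−14) in each of the next 5 periods.
No-deviation condition: (16−14)(δ+…+δ^5) ≥ 25−16, i.e. δ+…+δ^5 ≥ 9/2.
At δ = 7/10: δ+…+δ^5 = 1.9412 < 4.5000.
So cooperation is not sustainable.

No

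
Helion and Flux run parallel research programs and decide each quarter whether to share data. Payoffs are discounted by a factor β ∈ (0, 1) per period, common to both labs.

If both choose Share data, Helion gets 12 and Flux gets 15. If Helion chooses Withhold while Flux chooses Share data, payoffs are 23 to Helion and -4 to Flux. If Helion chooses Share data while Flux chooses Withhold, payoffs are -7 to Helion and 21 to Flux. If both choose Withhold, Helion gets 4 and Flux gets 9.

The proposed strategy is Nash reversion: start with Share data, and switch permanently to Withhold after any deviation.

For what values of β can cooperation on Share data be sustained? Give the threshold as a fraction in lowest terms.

Helion's threshold: (23−12)/(23−4) = 11/19.
Flux's threshold: (21−15)/(21−9) = 1/2.
11/19 > 1/2, so Helion binds and β* = 11/19.

11/19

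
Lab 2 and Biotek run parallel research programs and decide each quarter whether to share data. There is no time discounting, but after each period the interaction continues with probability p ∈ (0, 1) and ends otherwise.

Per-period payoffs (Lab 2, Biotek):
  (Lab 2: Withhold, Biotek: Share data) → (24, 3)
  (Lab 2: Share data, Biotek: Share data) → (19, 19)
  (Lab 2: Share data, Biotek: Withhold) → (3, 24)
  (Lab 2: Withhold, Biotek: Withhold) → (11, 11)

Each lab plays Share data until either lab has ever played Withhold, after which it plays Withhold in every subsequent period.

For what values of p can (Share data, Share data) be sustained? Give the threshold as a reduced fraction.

With no time discounting, the continuation probability p plays the role of the discount factor.
Grim-trigger IC: 19/(1−p) ≥ 24 + 11p/(1−p) ⇒ p ≥ (24−19)/(24−11) = 5/13.

5/13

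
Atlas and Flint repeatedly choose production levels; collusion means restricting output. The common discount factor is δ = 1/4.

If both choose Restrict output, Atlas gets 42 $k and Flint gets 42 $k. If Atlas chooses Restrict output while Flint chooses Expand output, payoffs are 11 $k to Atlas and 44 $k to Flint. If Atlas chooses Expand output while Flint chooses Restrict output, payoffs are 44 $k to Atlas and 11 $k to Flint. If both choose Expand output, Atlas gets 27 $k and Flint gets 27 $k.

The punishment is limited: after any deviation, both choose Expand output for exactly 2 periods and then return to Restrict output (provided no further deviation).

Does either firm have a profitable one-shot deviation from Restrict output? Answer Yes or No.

IC: δ+…+δ^2 ≥ (44−42)/(42−27) = 2/15.
At δ = 1/4: partial sum = 0.3125 ≥ 0.1333. Cooperation sustainable.

No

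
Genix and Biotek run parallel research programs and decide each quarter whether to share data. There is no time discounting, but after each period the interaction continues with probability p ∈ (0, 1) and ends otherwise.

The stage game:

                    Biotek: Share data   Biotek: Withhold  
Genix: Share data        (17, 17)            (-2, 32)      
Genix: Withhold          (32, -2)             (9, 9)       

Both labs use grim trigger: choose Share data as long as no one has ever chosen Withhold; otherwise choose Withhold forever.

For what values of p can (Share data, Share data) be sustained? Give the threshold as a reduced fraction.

Expected cooperation value is 17 + p·17 + p²·17 + … = 17/(1−p); deviation gives 32 + p·9/(1−p).
17 ≥ 32(1−p) + 9p ⇒ 23p ≥ 15 ⇒ p ≥ 15/23.

15/23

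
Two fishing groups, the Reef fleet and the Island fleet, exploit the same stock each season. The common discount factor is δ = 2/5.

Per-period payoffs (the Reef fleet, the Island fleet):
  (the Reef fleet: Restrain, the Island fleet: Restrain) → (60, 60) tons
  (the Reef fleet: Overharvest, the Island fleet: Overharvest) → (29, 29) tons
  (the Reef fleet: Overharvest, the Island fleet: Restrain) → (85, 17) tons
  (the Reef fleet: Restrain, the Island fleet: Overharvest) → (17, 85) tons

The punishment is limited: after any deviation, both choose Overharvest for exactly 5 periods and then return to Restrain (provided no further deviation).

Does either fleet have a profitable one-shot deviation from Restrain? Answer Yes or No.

Yes

IC: δ+…+δ^5 ≥ (85−60)/(60−29) = 25/31.
At δ = 2/5: partial sum = 0.6598 < 0.8065. Cooperation not sustainable.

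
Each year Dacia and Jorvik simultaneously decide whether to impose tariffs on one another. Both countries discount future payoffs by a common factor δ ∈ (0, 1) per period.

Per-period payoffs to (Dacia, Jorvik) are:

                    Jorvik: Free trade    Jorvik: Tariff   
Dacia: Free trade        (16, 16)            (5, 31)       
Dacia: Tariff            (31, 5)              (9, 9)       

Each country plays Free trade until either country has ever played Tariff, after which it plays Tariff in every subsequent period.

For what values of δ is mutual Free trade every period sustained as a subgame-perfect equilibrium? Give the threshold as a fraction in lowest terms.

One-period gain from deviating is 31 − 16 = 15. The loss is 16 − 9 = 7 in every subsequent period, with present value 7·δ/(1−δ).
Deviation is unprofitable when 7·δ/(1−δ) ≥ 15, i.e. δ/(1−δ) ≥ 15/7.
Equivalently δ ≥ 15/(15+7) = 15/22.

15/22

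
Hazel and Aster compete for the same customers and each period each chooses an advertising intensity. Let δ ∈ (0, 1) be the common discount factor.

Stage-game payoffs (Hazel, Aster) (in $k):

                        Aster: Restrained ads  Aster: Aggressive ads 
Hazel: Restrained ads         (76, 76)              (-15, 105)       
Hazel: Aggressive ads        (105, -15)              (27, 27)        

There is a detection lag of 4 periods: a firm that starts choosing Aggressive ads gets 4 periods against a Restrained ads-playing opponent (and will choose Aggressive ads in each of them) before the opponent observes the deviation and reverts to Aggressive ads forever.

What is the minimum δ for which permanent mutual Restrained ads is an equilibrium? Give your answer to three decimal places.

0.781

The best deviation is to choose Aggressive ads for all 4 undetected periods, earning 105 each, then 27 forever once detected.
Deviation value: 105(1−δ^4)/(1−δ) + 27δ^4/(1−δ); cooperation value: 76/(1−δ).
IC: 76 ≥ 105(1−δ^4) + 27δ^4 = 105 − 78δ^4.
So δ^4 ≥ 29/78, giving δ ≥ (29/78)^(1/4) ≈ 0.781.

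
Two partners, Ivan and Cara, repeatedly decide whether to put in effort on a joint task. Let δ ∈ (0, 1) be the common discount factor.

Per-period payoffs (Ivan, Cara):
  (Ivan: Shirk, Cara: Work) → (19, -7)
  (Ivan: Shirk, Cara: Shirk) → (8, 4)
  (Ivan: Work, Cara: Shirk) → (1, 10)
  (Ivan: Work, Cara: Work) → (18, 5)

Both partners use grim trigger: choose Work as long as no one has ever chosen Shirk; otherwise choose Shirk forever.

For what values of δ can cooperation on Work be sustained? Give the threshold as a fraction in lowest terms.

For Ivan: deviation gain 19−18 = 1, per-period punishment loss 18−8 = 10. IC gives δ ≥ 1/11.
For Cara: gain 5, loss 1 per period, so δ ≥ 5/6.
The tighter constraint is Cara's, so cooperation needs δ ≥ 5/6.

5/6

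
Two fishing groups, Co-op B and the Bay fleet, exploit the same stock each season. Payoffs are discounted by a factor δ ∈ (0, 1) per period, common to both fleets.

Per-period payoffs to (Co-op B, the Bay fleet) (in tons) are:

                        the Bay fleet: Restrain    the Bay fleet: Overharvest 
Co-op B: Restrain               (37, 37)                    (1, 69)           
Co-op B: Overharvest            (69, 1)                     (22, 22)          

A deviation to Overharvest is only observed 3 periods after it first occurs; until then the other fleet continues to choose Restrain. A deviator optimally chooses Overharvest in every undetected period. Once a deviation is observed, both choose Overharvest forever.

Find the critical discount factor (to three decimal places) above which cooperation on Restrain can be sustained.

The best deviation is to choose Overharvest for all 3 undetected periods, earning 69 each, then 22 forever once detected.
Deviation value: 69(1−δ^3)/(1−δ) + 22δ^3/(1−δ); cooperation value: 37/(1−δ).
IC: 37 ≥ 69(1−δ^3) + 22δ^3 = 69 − 47δ^3.
So δ^3 ≥ 32/47, giving δ ≥ (32/47)^(1/3) ≈ 0.880.

0.880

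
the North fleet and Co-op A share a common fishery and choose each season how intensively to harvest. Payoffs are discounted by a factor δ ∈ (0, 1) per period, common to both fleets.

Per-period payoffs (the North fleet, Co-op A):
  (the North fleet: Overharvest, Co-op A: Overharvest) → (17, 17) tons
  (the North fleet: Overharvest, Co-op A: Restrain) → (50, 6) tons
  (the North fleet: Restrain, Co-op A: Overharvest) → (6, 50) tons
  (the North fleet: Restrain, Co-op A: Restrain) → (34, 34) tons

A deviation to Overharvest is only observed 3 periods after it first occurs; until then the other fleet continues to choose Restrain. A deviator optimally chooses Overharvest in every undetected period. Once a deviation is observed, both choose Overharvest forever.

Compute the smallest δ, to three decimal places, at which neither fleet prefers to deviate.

0.786

Deviating for the 3 undetected periods gains 50−34 = 16 per period over cooperation, then loses 34−17 = 17 per period forever once punishment starts.
Gain: 16(1 + δ + … + δ^2); loss: 17·δ^3/(1−δ).
No profitable deviation ⇔ 16(1−δ^3) ≤ 17·δ^3, i.e. δ^3 ≥ 16/(16+17) = 16/33.
Hence δ ≥ (16/33)^(1/3) ≈ 0.786.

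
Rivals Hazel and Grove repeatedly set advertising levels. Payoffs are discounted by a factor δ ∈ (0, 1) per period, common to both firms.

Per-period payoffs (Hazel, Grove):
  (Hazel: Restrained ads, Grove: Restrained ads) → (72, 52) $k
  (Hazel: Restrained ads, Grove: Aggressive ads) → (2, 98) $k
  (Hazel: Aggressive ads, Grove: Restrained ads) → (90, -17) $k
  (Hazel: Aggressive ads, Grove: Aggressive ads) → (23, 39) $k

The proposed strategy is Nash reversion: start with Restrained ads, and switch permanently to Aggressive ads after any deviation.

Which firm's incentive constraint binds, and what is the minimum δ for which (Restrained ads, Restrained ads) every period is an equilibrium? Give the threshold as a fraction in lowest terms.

Hazel's threshold: (90−72)/(90−23) = 18/67.
Grove's threshold: (98−52)/(98−39) = 46/59.
18/67 < 46/59, so Grove binds and δ* = 46/59.

Grove; δ ≥ 46/59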